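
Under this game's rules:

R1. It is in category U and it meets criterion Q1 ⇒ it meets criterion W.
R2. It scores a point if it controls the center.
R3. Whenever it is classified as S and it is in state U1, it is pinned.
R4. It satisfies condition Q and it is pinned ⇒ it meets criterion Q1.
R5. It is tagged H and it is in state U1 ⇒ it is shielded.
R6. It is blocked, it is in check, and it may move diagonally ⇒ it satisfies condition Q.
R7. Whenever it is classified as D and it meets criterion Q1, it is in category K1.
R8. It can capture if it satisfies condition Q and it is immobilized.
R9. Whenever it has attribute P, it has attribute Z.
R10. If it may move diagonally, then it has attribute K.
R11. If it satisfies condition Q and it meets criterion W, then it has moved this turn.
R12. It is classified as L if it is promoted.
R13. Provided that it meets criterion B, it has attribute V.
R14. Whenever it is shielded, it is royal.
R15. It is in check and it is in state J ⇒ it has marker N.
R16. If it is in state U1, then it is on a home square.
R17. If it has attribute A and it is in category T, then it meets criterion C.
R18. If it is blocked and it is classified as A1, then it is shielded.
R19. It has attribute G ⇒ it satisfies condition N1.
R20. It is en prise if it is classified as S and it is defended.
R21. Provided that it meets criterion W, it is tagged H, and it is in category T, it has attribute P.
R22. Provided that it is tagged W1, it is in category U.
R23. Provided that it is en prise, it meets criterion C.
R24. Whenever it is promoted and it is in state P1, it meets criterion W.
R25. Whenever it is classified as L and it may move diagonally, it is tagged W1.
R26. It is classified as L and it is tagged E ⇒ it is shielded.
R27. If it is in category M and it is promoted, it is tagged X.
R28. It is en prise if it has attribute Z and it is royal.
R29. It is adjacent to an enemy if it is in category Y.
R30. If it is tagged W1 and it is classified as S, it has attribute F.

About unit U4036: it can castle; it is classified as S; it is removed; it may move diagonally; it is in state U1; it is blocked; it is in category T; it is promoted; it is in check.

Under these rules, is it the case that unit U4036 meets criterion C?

Forward chaining from the given facts derives: is pinned, satisfies condition Q, has attribute K, is classified as L, is on a home square, is tagged W1, has attribute F, meets criterion Q1, is in category U, meets criterion W, has moved this turn.
Rules concluding "it meets criterion C": R17 needs "it has attribute A"; R23 needs "it is en prise" — none of these are established.

No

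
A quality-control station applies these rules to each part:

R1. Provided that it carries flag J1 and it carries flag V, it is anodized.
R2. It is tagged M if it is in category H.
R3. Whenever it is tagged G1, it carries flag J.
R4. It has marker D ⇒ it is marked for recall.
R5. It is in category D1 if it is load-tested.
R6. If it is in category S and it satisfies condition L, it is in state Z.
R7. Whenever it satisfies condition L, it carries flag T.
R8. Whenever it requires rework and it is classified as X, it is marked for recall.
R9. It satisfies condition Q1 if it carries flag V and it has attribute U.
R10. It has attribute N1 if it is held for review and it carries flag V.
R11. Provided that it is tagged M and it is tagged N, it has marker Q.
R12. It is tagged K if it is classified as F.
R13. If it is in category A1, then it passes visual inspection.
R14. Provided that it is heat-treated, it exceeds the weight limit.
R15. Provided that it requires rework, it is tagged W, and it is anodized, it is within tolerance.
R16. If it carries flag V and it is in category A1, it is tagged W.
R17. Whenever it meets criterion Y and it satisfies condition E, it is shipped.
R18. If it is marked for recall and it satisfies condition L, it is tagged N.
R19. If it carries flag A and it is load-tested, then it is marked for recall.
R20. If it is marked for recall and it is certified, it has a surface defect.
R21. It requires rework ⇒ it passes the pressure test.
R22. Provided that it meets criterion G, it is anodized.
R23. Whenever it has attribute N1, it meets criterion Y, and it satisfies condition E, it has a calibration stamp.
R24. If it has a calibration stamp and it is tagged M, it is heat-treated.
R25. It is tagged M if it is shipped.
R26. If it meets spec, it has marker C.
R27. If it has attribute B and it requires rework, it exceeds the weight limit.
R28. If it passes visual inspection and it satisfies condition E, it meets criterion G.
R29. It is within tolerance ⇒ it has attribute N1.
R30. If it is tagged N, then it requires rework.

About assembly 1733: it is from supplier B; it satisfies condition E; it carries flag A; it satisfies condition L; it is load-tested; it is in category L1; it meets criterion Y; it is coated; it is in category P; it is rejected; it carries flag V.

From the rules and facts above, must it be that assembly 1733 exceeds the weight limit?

No

Forward chaining from the given facts derives: is in category D1, carries flag T, is shipped, is marked for recall, is tagged M, is tagged N, requires rework, has marker Q, passes the pressure test.
Rules concluding "it exceeds the weight limit": R14 needs "it is heat-treated"; R27 needs "it has attribute B" — none of these are established.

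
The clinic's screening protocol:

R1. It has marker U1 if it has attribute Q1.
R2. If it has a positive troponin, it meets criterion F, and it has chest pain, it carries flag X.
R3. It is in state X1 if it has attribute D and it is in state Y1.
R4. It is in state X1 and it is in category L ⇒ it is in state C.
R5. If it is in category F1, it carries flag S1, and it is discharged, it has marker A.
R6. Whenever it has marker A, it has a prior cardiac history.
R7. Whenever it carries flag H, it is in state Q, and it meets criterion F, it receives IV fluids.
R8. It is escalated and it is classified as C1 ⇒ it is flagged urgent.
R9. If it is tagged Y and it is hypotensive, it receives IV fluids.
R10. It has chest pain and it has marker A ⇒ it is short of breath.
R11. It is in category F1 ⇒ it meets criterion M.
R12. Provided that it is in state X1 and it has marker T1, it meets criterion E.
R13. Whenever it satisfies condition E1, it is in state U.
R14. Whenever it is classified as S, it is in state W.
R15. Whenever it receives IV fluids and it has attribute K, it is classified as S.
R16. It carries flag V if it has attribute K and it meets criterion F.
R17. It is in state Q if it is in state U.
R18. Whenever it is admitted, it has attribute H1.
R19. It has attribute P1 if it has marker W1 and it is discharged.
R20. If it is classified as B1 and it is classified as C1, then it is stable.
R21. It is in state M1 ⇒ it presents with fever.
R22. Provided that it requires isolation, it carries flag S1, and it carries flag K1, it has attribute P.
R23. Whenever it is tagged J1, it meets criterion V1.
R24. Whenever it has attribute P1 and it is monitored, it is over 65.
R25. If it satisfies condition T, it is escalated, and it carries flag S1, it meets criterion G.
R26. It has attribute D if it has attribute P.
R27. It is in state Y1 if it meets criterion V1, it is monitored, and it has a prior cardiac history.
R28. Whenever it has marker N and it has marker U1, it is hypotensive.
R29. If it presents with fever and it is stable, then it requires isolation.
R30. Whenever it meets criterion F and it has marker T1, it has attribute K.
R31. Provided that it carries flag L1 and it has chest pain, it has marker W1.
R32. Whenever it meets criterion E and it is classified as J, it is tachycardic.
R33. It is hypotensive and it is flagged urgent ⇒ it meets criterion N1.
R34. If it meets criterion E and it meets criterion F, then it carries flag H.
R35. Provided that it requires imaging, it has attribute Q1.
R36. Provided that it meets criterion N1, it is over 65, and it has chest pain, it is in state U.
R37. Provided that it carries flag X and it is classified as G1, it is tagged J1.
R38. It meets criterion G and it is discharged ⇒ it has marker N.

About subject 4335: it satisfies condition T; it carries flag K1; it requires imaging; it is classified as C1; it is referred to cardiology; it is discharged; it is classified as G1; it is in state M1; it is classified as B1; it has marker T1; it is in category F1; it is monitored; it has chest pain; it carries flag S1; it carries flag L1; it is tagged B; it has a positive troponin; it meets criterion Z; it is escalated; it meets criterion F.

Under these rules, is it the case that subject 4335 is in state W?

By R2 (it has a positive troponin, it meets criterion F, it has chest pain): it carries flag X.
By R5 (it is in category F1, it carries flag S1, it is discharged): it has marker A.
By R6 (it has marker A): it has a prior cardiac history.
By R8 (it is escalated, it is classified as C1): it is flagged urgent.
By R20 (it is classified as B1, it is classified as C1): it is stable.
By R21 (it is in state M1): it presents with fever.
By R25 (it satisfies condition T, it is escalated, it carries flag S1): it meets criterion G.
By R29 (it presents with fever, it is stable): it requires isolation.
By R30 (it meets criterion F, it has marker T1): it has attribute K.
By R31 (it carries flag L1, it has chest pain): it has marker W1.
By R35 (it requires imaging): it has attribute Q1.
By R37 (it carries flag X, it is classified as G1): it is tagged J1.
By R38 (it meets criterion G, it is discharged): it has marker N.
By R1 (it has attribute Q1): it has marker U1.
By R19 (it has marker W1, it is discharged): it has attribute P1.
By R22 (it requires isolation, it carries flag S1, it carries flag K1): it has attribute P.
By R23 (it is tagged J1): it meets criterion V1.
By R24 (it has attribute P1, it is monitored): it is over 65.
By R26 (it has attribute P): it has attribute D.
By R27 (it meets criterion V1, it is monitored, it has a prior cardiac history): it is in state Y1.
By R28 (it has marker N, it has marker U1): it is hypotensive.
By R33 (it is hypotensive, it is flagged urgent): it meets criterion N1.
By R36 (it meets criterion N1, it is over 65, it has chest pain): it is in state U.
By R3 (it has attribute D, it is in state Y1): it is in state X1.
By R12 (it is in state X1, it has marker T1): it meets criterion E.
By R17 (it is in state U): it is in state Q.
By R34 (it meets criterion E, it meets criterion F): it carries flag H.
By R7 (it carries flag H, it is in state Q, it meets criterion F): it receives IV fluids.
By R15 (it receives IV fluids, it has attribute K): it is classified as S.
By R14 (it is classified as S): it is in state W.

Yes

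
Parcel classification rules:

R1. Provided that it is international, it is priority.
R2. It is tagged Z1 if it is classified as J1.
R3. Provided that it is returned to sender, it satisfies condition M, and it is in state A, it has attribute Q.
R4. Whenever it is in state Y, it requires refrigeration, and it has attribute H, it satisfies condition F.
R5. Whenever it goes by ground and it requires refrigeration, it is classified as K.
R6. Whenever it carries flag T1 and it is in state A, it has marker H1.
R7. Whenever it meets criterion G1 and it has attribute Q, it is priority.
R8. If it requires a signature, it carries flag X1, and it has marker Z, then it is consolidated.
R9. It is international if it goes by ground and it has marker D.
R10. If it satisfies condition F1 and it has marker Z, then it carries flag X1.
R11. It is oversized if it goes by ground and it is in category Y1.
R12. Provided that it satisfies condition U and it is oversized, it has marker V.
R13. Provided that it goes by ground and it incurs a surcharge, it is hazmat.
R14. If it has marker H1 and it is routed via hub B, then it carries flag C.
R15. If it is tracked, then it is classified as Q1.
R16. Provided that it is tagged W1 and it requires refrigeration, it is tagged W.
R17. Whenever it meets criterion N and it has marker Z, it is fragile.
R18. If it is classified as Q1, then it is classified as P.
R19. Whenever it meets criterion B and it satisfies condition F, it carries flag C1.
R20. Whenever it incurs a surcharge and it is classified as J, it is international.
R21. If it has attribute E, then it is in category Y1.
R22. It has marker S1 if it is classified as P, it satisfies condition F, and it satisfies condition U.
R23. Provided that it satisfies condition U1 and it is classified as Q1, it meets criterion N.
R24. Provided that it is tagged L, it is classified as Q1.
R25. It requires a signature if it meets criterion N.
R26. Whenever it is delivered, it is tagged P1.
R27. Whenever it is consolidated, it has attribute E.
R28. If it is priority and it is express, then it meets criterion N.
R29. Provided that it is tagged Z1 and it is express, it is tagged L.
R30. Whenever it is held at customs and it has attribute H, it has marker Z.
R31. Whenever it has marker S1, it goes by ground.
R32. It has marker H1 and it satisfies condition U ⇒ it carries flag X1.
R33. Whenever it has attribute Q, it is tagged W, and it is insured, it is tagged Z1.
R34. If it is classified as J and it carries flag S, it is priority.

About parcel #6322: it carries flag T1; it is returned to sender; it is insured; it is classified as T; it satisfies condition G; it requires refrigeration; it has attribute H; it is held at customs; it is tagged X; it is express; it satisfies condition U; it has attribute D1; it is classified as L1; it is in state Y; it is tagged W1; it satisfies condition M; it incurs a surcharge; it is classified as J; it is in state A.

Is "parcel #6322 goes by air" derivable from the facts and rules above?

Forward chaining from the given facts derives: has attribute Q, satisfies condition F, has marker H1, is tagged W, is international, has marker Z, carries flag X1, is tagged Z1, is priority, meets criterion N, is tagged L, is fragile, is classified as Q1, requires a signature, is consolidated, is classified as P, has marker S1, has attribute E, goes by ground, is classified as K, is hazmat, is in category Y1, is oversized, has marker V.
No rule has "it goes by air" as its conclusion, and it is not among the given facts.

No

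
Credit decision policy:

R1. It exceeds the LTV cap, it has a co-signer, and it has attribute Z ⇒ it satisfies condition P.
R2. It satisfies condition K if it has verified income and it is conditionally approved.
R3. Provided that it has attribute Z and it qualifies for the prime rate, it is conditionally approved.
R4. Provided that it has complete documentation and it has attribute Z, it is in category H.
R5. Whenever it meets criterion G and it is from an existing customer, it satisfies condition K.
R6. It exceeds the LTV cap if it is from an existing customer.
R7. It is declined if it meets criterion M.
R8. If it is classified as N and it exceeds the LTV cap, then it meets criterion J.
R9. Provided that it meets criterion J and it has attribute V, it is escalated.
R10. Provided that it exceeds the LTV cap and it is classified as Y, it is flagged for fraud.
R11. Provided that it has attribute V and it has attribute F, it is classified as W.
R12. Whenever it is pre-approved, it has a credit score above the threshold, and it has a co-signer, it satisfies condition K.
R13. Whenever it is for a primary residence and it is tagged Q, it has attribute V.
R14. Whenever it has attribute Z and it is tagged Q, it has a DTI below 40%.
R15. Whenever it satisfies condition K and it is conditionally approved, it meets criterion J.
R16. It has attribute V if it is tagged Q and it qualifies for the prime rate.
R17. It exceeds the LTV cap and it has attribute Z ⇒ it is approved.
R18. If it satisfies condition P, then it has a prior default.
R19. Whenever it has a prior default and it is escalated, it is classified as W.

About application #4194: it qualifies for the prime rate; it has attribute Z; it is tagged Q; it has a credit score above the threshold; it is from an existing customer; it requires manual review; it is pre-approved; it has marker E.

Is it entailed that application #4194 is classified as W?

Forward chaining from the given facts derives: is conditionally approved, exceeds the LTV cap, has a DTI below 40%, has attribute V, is approved.
Rules concluding "it is classified as W": R11 needs "it has attribute F"; R19 needs "it has a prior default" — none of these are established.

No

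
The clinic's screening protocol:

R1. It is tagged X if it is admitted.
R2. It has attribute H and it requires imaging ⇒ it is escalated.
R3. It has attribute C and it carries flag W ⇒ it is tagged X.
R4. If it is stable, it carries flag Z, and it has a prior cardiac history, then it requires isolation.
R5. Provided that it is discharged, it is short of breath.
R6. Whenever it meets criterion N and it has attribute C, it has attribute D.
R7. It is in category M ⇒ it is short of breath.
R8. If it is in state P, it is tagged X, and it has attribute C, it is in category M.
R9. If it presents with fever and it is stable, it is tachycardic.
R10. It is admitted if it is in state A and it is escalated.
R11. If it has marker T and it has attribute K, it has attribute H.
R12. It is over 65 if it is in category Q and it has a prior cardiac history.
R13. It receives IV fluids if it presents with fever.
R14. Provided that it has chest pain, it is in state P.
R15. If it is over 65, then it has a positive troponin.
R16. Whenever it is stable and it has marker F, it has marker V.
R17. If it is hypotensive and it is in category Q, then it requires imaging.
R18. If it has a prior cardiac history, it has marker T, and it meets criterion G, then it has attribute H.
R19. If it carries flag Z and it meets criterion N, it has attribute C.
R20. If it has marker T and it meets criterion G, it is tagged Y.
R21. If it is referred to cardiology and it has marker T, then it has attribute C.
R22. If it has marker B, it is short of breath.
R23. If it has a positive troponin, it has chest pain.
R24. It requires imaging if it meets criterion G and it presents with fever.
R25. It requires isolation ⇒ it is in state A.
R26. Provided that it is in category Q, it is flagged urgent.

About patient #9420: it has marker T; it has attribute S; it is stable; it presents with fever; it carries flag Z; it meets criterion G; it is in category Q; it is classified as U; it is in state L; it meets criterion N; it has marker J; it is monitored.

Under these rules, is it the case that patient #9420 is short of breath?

Forward chaining from the given facts derives: is tachycardic, receives IV fluids, has attribute C, is tagged Y, requires imaging, is flagged urgent, has attribute D.
Rules concluding "it is short of breath": R5 needs "it is discharged"; R7 needs "it is in category M"; R22 needs "it has marker B" — none of these are established.

No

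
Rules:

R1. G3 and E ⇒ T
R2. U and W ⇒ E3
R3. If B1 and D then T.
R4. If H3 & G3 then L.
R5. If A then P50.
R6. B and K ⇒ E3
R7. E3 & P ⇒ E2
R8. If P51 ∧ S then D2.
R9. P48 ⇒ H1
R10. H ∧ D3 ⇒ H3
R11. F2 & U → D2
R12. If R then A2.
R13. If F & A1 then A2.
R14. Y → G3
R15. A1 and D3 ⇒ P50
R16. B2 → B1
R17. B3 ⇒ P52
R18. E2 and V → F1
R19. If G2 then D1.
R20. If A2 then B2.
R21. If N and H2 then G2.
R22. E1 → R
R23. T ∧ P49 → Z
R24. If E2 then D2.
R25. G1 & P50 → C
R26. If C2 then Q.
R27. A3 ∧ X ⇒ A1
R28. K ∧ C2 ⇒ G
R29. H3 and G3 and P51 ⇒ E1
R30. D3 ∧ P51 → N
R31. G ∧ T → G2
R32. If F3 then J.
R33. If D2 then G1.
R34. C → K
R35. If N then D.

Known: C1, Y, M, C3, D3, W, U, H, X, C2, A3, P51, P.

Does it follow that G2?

E3  (by R2: U, W)
E2  (by R7: E3, P)
H3  (by R10: H, D3)
G3  (by R14: Y)
D2  (by R24: E2)
A1  (by R27: A3, X)
E1  (by R29: H3, G3, P51)
N  (by R30: D3, P51)
G1  (by R33: D2)
D  (by R35: N)
P50  (by R15: A1, D3)
R  (by R22: E1)
C  (by R25: G1, P50)
K  (by R34: C)
A2  (by R12: R)
B2  (by R20: A2)
G  (by R28: K, C2)
B1  (by R16: B2)
T  (by R3: B1, D)
G2  (by R31: G, T)

Yes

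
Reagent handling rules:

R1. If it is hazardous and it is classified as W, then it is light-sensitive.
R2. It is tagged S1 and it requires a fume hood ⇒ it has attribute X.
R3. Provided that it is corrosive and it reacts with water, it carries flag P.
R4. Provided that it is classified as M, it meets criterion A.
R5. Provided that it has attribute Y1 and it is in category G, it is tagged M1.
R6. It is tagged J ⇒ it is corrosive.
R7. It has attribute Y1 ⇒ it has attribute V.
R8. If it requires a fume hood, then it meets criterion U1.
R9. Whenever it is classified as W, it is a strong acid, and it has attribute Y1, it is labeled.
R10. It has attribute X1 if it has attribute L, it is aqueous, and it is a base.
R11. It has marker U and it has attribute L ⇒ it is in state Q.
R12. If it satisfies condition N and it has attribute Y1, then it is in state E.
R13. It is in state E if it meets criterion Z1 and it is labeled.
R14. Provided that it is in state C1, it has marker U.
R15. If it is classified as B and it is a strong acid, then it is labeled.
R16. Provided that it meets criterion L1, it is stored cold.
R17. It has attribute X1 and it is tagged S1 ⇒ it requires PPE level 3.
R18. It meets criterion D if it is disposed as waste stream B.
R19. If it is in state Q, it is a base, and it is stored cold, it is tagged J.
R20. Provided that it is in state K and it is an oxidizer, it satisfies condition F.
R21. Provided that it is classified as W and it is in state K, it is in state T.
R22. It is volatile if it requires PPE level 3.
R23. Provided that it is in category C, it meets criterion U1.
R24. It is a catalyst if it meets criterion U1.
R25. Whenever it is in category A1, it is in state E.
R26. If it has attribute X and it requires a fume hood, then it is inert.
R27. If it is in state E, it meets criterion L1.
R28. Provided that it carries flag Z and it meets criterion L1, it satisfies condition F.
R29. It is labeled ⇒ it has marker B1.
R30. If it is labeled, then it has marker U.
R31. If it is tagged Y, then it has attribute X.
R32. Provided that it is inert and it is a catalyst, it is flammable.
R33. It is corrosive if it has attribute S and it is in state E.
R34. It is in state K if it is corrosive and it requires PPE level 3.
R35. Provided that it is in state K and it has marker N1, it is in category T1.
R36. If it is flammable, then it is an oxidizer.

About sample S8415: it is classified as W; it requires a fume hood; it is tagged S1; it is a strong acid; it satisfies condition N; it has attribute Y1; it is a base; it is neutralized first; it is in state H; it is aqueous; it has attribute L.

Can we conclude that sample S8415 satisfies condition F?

Yes

By R2 (it is tagged S1, it requires a fume hood): it has attribute X.
By R8 (it requires a fume hood): it meets criterion U1.
By R9 (it is classified as W, it is a strong acid, it has attribute Y1): it is labeled.
By R10 (it has attribute L, it is aqueous, it is a base): it has attribute X1.
By R12 (it satisfies condition N, it has attribute Y1): it is in state E.
By R17 (it has attribute X1, it is tagged S1): it requires PPE level 3.
By R24 (it meets criterion U1): it is a catalyst.
By R26 (it has attribute X, it requires a fume hood): it is inert.
By R27 (it is in state E): it meets criterion L1.
By R30 (it is labeled): it has marker U.
By R32 (it is inert, it is a catalyst): it is flammable.
By R36 (it is flammable): it is an oxidizer.
By R11 (it has marker U, it has attribute L): it is in state Q.
By R16 (it meets criterion L1): it is stored cold.
By R19 (it is in state Q, it is a base, it is stored cold): it is tagged J.
By R6 (it is tagged J): it is corrosive.
By R34 (it is corrosive, it requires PPE level 3): it is in state K.
By R20 (it is in state K, it is an oxidizer): it satisfies condition F.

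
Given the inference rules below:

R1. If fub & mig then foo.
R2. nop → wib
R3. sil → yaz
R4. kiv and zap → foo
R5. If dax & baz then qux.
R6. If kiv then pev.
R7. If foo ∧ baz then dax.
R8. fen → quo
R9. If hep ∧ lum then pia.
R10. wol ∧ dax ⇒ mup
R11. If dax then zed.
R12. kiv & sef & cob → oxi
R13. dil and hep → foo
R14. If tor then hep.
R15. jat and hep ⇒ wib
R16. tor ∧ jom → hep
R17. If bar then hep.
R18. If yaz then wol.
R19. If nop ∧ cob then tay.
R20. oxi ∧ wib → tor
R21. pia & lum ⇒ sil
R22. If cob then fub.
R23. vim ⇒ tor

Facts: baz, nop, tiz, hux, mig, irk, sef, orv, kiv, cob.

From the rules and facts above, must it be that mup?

No

Forward chaining from the given facts derives: wib, pev, oxi, tay, tor, fub, foo, dax, zed, hep, qux.
The only rule concluding mup is R10, which needs wol; that is never established.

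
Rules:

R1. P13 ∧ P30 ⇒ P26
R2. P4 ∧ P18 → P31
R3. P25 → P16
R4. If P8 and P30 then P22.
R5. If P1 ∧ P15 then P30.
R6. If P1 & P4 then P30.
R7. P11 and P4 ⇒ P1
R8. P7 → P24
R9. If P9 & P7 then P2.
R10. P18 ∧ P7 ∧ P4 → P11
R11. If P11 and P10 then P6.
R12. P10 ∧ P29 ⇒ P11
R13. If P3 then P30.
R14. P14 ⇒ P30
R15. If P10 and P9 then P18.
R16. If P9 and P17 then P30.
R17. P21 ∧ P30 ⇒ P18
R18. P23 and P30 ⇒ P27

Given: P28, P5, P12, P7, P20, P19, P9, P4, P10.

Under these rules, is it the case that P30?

Yes

P18  (by R15: P10, P9)
P11  (by R10: P18, P7, P4)
P1  (by R7: P11, P4)
P30  (by R6: P1, P4)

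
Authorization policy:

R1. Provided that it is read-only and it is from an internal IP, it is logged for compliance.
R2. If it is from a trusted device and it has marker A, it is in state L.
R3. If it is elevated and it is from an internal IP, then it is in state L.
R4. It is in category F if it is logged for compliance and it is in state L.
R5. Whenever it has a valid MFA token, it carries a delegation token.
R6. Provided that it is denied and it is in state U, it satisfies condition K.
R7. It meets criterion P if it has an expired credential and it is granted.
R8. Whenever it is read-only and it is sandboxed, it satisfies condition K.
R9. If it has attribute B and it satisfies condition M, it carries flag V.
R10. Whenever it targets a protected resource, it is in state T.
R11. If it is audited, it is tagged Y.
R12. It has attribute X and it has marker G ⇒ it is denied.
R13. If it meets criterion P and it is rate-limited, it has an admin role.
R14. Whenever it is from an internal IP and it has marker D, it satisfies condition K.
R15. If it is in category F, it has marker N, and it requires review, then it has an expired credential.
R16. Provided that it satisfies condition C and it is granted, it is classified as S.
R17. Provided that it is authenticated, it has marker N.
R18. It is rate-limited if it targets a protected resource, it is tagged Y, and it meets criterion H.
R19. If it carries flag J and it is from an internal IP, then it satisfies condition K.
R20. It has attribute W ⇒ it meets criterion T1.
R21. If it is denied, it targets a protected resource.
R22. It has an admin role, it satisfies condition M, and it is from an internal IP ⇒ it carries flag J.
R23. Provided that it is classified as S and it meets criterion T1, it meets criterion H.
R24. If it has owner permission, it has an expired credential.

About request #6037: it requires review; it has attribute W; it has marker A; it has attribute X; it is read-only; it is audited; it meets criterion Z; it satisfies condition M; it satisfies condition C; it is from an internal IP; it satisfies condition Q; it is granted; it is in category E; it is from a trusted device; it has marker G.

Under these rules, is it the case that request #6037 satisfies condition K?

No

Forward chaining from the given facts derives: is logged for compliance, is in state L, is in category F, is tagged Y, is denied, is classified as S, meets criterion T1, targets a protected resource, meets criterion H, is in state T, is rate-limited.
Rules concluding "it satisfies condition K": R6 needs "it is in state U"; R8 needs "it is sandboxed"; R14 needs "it has marker D"; R19 needs "it carries flag J" — none of these are established.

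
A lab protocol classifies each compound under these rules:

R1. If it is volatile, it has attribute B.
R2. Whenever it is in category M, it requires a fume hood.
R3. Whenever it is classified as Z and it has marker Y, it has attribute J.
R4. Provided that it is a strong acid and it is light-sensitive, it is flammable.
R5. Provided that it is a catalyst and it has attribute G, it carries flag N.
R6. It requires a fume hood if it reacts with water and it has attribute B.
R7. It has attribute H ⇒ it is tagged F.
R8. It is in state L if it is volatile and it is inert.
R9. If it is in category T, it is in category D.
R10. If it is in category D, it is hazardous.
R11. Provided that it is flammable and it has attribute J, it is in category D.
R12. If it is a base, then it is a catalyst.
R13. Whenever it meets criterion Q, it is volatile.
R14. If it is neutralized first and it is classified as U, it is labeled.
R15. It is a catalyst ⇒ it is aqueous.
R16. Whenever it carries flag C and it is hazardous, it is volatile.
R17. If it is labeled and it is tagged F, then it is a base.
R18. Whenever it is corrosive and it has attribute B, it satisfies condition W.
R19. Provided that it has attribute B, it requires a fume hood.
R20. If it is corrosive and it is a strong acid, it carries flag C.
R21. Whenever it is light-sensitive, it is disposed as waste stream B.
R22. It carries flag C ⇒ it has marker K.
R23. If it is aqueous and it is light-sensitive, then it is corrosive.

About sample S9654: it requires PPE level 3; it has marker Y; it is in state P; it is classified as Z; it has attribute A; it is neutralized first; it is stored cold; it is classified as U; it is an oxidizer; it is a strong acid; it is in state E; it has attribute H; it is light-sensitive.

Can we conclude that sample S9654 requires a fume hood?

By R3 (it is classified as Z, it has marker Y): it has attribute J.
By R4 (it is a strong acid, it is light-sensitive): it is flammable.
By R7 (it has attribute H): it is tagged F.
By R11 (it is flammable, it has attribute J): it is in category D.
By R14 (it is neutralized first, it is classified as U): it is labeled.
By R17 (it is labeled, it is tagged F): it is a base.
By R10 (it is in category D): it is hazardous.
By R12 (it is a base): it is a catalyst.
By R15 (it is a catalyst): it is aqueous.
By R23 (it is aqueous, it is light-sensitive): it is corrosive.
By R20 (it is corrosive, it is a strong acid): it carries flag C.
By R16 (it carries flag C, it is hazardous): it is volatile.
By R1 (it is volatile): it has attribute B.
By R19 (it has attribute B): it requires a fume hood.

Yes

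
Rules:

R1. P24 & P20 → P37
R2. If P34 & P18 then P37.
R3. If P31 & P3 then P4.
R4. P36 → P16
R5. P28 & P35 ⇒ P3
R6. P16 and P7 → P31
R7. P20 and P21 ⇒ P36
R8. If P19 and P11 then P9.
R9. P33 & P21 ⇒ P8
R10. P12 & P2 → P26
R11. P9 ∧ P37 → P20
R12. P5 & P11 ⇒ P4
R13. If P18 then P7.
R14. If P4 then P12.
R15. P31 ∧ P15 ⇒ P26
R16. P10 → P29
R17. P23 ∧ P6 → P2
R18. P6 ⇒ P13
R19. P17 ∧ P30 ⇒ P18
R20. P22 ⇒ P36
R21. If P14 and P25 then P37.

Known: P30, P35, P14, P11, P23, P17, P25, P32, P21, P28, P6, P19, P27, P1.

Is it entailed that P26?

P3  (by R5: P28, P35)
P9  (by R8: P19, P11)
P2  (by R17: P23, P6)
P18  (by R19: P17, P30)
P37  (by R21: P14, P25)
P20  (by R11: P9, P37)
P7  (by R13: P18)
P36  (by R7: P20, P21)
P16  (by R4: P36)
P31  (by R6: P16, P7)
P4  (by R3: P31, P3)
P12  (by R14: P4)
P26  (by R10: P12, P2)

Yes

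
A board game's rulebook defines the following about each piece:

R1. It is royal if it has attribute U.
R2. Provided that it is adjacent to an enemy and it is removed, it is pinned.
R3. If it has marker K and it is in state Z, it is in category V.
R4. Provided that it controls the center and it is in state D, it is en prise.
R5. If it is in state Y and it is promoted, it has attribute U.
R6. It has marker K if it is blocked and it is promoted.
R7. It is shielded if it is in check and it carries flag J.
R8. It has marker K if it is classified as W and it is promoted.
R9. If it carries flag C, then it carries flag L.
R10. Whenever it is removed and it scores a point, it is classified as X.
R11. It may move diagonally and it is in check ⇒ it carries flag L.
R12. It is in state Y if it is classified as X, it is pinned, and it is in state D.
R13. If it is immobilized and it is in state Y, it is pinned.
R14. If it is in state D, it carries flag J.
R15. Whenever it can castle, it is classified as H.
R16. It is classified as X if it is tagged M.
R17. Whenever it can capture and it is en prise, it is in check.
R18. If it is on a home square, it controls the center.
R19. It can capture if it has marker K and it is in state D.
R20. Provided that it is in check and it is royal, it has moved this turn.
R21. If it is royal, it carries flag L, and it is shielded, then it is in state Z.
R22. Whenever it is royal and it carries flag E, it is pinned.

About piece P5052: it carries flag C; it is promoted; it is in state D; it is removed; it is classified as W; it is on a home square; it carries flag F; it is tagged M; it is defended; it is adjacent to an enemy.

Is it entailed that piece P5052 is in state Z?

Yes

By R2 (it is adjacent to an enemy, it is removed): it is pinned.
By R8 (it is classified as W, it is promoted): it has marker K.
By R9 (it carries flag C): it carries flag L.
By R14 (it is in state D): it carries flag J.
By R16 (it is tagged M): it is classified as X.
By R18 (it is on a home square): it controls the center.
By R19 (it has marker K, it is in state D): it can capture.
By R4 (it controls the center, it is in state D): it is en prise.
By R12 (it is classified as X, it is pinned, it is in state D): it is in state Y.
By R17 (it can capture, it is en prise): it is in check.
By R5 (it is in state Y, it is promoted): it has attribute U.
By R7 (it is in check, it carries flag J): it is shielded.
By R1 (it has attribute U): it is royal.
By R21 (it is royal, it carries flag L, it is shielded): it is in state Z.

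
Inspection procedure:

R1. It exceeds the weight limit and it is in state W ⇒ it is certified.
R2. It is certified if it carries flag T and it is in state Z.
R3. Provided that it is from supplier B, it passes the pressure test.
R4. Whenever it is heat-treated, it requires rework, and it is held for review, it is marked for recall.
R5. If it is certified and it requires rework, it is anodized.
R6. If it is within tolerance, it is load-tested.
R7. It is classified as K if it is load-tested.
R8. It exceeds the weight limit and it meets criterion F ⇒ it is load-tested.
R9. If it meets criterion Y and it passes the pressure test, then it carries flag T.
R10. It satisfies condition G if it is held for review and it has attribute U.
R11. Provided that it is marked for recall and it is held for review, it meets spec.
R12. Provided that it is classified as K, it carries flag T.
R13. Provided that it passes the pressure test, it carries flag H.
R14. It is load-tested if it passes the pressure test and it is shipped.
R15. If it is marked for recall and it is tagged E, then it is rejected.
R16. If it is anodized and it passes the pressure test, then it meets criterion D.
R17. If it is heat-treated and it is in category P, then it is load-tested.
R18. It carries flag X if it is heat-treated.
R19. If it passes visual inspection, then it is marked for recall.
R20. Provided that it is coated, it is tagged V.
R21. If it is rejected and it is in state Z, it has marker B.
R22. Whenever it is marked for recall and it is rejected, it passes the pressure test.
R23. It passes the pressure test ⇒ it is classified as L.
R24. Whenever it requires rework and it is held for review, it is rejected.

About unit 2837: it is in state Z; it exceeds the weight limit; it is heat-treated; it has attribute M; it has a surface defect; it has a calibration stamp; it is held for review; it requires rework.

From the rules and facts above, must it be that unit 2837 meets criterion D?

Forward chaining from the given facts derives: is marked for recall, meets spec, carries flag X, is rejected, has marker B, passes the pressure test, is classified as L, carries flag H.
The only rule concluding "it meets criterion D" is R16, which needs "it is anodized"; that is never established.

No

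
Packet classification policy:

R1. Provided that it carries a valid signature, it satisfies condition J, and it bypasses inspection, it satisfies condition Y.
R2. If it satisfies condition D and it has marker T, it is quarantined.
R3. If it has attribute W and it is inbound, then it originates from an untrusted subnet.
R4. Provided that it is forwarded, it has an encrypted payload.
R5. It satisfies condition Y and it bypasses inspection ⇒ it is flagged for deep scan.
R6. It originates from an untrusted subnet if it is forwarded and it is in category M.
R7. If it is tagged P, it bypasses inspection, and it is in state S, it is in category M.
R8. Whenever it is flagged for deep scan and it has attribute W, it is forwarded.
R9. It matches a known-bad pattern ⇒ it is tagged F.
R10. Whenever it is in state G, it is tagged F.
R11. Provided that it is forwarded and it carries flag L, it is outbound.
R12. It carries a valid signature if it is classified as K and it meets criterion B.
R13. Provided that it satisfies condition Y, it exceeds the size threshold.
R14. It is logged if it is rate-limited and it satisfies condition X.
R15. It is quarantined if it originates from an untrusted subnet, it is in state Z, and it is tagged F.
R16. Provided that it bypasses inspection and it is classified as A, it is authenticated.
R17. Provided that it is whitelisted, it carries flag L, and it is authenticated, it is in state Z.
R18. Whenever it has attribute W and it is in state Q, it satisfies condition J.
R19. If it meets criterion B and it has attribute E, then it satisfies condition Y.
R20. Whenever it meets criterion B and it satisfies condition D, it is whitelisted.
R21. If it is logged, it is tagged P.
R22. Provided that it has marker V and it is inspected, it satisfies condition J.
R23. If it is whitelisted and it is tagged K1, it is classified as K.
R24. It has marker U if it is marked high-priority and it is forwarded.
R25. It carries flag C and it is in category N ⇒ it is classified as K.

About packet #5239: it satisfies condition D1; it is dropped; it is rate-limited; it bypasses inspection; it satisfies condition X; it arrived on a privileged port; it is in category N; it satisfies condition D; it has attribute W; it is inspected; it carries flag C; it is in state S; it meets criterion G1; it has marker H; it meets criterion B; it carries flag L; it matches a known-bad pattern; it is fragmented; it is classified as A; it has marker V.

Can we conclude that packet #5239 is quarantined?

By R9 (it matches a known-bad pattern): it is tagged F.
By R14 (it is rate-limited, it satisfies condition X): it is logged.
By R16 (it bypasses inspection, it is classified as A): it is authenticated.
By R20 (it meets criterion B, it satisfies condition D): it is whitelisted.
By R21 (it is logged): it is tagged P.
By R22 (it has marker V, it is inspected): it satisfies condition J.
By R25 (it carries flag C, it is in category N): it is classified as K.
By R7 (it is tagged P, it bypasses inspection, it is in state S): it is in category M.
By R12 (it is classified as K, it meets criterion B): it carries a valid signature.
By R17 (it is whitelisted, it carries flag L, it is authenticated): it is in state Z.
By R1 (it carries a valid signature, it satisfies condition J, it bypasses inspection): it satisfies condition Y.
By R5 (it satisfies condition Y, it bypasses inspection): it is flagged for deep scan.
By R8 (it is flagged for deep scan, it has attribute W): it is forwarded.
By R6 (it is forwarded, it is in category M): it originates from an untrusted subnet.
By R15 (it originates from an untrusted subnet, it is in state Z, it is tagged F): it is quarantined.

Yes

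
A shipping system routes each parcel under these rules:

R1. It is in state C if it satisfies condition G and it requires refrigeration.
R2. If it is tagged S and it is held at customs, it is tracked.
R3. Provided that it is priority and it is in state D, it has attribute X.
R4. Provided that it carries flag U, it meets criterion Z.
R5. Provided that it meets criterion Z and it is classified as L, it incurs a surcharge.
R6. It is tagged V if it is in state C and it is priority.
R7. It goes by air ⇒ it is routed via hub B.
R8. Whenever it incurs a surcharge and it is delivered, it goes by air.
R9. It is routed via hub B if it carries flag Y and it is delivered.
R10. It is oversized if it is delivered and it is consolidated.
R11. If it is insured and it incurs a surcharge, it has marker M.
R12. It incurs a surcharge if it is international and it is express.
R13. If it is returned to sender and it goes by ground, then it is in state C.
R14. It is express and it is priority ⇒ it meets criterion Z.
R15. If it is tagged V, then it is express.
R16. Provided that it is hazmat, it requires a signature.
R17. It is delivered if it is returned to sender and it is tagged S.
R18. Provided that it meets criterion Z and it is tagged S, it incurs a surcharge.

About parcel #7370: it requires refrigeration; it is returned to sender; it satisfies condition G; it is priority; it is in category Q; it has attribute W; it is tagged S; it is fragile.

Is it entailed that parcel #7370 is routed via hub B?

Yes

By R1 (it satisfies condition G, it requires refrigeration): it is in state C.
By R6 (it is in state C, it is priority): it is tagged V.
By R15 (it is tagged V): it is express.
By R17 (it is returned to sender, it is tagged S): it is delivered.
By R14 (it is express, it is priority): it meets criterion Z.
By R18 (it meets criterion Z, it is tagged S): it incurs a surcharge.
By R8 (it incurs a surcharge, it is delivered): it goes by air.
By R7 (it goes by air): it is routed via hub B.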